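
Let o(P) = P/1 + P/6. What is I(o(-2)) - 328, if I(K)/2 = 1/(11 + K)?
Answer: -4261/13 ≈ -327.77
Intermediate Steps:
o(P) = 7*P/6 (o(P) = P*1 + P*(⅙) = P + P/6 = 7*P/6)
I(K) = 2/(11 + K)
I(o(-2)) - 328 = 2/(11 + (7/6)*(-2)) - 328 = 2/(11 - 7/3) - 328 = 2/(26/3) - 328 = 2*(3/26) - 328 = 3/13 - 328 = -4261/13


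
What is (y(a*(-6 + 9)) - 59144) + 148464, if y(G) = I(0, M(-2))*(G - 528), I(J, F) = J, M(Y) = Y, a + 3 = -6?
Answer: 89320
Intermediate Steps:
a = -9 (a = -3 - 6 = -9)
y(G) = 0 (y(G) = 0*(G - 528) = 0*(-528 + G) = 0)
(y(a*(-6 + 9)) - 59144) + 148464 = (0 - 59144) + 148464 = -59144 + 148464 = 89320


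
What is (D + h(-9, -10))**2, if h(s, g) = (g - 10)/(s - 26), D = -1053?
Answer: 54272689/49 ≈ 1.1076e+6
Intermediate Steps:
h(s, g) = (-10 + g)/(-26 + s)
(D + h(-9, -10))**2 = (-1053 + (-10 - 10)/(-26 - 9))**2 = (-1053 - 20/(-35))**2 = (-1053 - 1/35*(-20))**2 = (-1053 + 4/7)**2 = (-7367/7)**2 = 54272689/49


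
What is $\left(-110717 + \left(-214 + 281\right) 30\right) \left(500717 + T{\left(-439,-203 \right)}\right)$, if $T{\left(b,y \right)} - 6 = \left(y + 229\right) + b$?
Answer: $-54387199170$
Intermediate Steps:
$T{\left(b,y \right)} = 235 + b + y$ ($T{\left(b,y \right)} = 6 + \left(\left(y + 229\right) + b\right) = 6 + \left(\left(229 + y\right) + b\right) = 6 + \left(229 + b + y\right) = 235 + b + y$)
$\left(-110717 + \left(-214 + 281\right) 30\right) \left(500717 + T{\left(-439,-203 \right)}\right) = \left(-110717 + \left(-214 + 281\right) 30\right) \left(500717 - 407\right) = \left(-110717 + 67 \cdot 30\right) \left(500717 - 407\right) = \left(-110717 + 2010\right) 500310 = \left(-108707\right) 500310 = -54387199170$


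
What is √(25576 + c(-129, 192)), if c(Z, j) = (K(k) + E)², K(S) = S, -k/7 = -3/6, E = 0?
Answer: √102353/2 ≈ 159.96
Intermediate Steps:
k = 7/2 (k = -(-21)/6 = -7*(-½) = 7/2 ≈ 3.5000)
c(Z, j) = 49/4 (c(Z, j) = (7/2 + 0)² = (7/2)² = 49/4)
√(25576 + c(-129, 192)) = √(25576 + 49/4) = √(102353/4) = √102353/2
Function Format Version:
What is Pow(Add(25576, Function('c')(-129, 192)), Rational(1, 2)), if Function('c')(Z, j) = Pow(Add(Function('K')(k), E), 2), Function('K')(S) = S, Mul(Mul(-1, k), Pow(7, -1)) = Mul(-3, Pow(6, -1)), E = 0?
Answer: Mul(Rational(1, 2), Pow(102353, Rational(1, 2))) ≈ 159.96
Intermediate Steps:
k = Rational(7, 2) (k = Mul(-7, Mul(-3, Pow(6, -1))) = Mul(-7, Mul(-3, Rational(1, 6))) = Mul(-7, Rational(-1, 2)) = Rational(7, 2) ≈ 3.5000)
Function('c')(Z, j) = Rational(49, 4) (Function('c')(Z, j) = Pow(Add(Rational(7, 2), 0), 2) = Pow(Rational(7, 2), 2) = Rational(49, 4))
Pow(Add(25576, Function('c')(-129, 192)), Rational(1, 2)) = Pow(Add(25576, Rational(49, 4)), Rational(1, 2)) = Pow(Rational(102353, 4), Rational(1, 2)) = Mul(Rational(1, 2), Pow(102353, Rational(1, 2)))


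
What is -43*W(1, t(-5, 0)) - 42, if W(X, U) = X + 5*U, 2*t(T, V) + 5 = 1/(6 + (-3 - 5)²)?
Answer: 12627/28 ≈ 450.96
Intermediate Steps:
t(T, V) = -349/140 (t(T, V) = -5/2 + 1/(2*(6 + (-3 - 5)²)) = -5/2 + 1/(2*(6 + (-8)²)) = -5/2 + 1/(2*(6 + 64)) = -5/2 + (½)/70 = -5/2 + (½)*(1/70) = -5/2 + 1/140 = -349/140)
-43*W(1, t(-5, 0)) - 42 = -43*(1 + 5*(-349/140)) - 42 = -43*(1 - 349/28) - 42 = -43*(-321/28) - 42 = 13803/28 - 42 = 12627/28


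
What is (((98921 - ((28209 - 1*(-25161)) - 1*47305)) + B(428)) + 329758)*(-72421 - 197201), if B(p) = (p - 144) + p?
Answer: -114138002772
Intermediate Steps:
B(p) = -144 + 2*p (B(p) = (-144 + p) + p = -144 + 2*p)
(((98921 - ((28209 - 1*(-25161)) - 1*47305)) + B(428)) + 329758)*(-72421 - 197201) = (((98921 - ((28209 - 1*(-25161)) - 1*47305)) + (-144 + 2*428)) + 329758)*(-72421 - 197201) = (((98921 - ((28209 + 25161) - 47305)) + (-144 + 856)) + 329758)*(-269622) = (((98921 - (53370 - 47305)) + 712) + 329758)*(-269622) = (((98921 - 1*6065) + 712) + 329758)*(-269622) = (((98921 - 6065) + 712) + 329758)*(-269622) = ((92856 + 712) + 329758)*(-269622) = (93568 + 329758)*(-269622) = 423326*(-269622) = -114138002772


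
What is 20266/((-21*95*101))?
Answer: -20266/201495 ≈ -0.10058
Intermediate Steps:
20266/((-21*95*101)) = 20266/((-1995*101)) = 20266/(-201495) = 20266*(-1/201495) = -20266/201495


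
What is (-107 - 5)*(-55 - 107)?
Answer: 18144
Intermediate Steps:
(-107 - 5)*(-55 - 107) = -112*(-162) = 18144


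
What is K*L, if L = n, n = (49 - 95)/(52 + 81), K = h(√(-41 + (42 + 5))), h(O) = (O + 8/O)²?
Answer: -644/57 ≈ -11.298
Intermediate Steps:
K = 98/3 (K = (8 + (√(-41 + (42 + 5)))²)²/(√(-41 + (42 + 5)))² = (8 + (√(-41 + 47))²)²/(√(-41 + 47))² = (8 + (√6)²)²/(√6)² = (8 + 6)²/6 = (⅙)*14² = (⅙)*196 = 98/3 ≈ 32.667)
n = -46/133 ≈ -0.34586
L = -46/133 ≈ -0.34586
K*L = (98/3)*(-46/133) = -644/57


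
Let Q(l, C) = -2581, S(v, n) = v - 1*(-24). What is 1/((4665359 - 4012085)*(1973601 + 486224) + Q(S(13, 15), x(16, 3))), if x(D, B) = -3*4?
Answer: 1/1606939714469 ≈ 6.2230e-13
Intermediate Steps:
S(v, n) = 24 + v (S(v, n) = v + 24 = 24 + v)
x(D, B) = -12
1/((4665359 - 4012085)*(1973601 + 486224) + Q(S(13, 15), x(16, 3))) = 1/((4665359 - 4012085)*(1973601 + 486224) - 2581) = 1/(653274*2459825 - 2581) = 1/(1606939717050 - 2581) = 1/1606939714469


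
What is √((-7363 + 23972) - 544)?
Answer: 3*√1785 ≈ 126.75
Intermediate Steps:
√((-7363 + 23972) - 544) = √(16609 - 544) = √16065 = 3*√1785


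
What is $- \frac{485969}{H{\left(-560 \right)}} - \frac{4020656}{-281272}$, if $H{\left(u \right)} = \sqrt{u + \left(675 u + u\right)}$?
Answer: $\frac{502582}{35159} + \frac{485969 i \sqrt{23695}}{94780} \approx 14.295 + 789.26 i$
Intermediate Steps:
$H{\left(u \right)} = \sqrt{677} \sqrt{u}$ ($H{\left(u \right)} = \sqrt{u + 676 u} = \sqrt{677 u} = \sqrt{677} \sqrt{u}$)
$- \frac{485969}{H{\left(-560 \right)}} - \frac{4020656}{-281272} = - \frac{485969}{\sqrt{677} \sqrt{-560}} - \frac{4020656}{-281272} = - \frac{485969}{\sqrt{677} \cdot 4 i \sqrt{35}} - - \frac{502582}{35159} = - \frac{485969}{4 i \sqrt{23695}} + \frac{502582}{35159} = - 485969 \left(- \frac{i \sqrt{23695}}{94780}\right) + \frac{502582}{35159} = \frac{485969 i \sqrt{23695}}{94780} + \frac{502582}{35159} = \frac{502582}{35159} + \frac{485969 i \sqrt{23695}}{94780}$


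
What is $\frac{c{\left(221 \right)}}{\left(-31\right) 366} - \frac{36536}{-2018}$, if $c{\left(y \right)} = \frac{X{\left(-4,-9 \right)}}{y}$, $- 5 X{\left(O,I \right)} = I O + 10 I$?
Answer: $\frac{38171981659}{2108360995} \approx 18.105$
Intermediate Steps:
$X{\left(O,I \right)} = - 2 I - \frac{I O}{5}$ ($X{\left(O,I \right)} = - \frac{I O + 10 I}{5} = - \frac{10 I + I O}{5} = - 2 I - \frac{I O}{5}$)
$c{\left(y \right)} = \frac{54}{5 y}$ ($c{\left(y \right)} = \frac{\left(- \frac{1}{5}\right) \left(-9\right) \left(10 - 4\right)}{y} = \frac{\left(- \frac{1}{5}\right) \left(-9\right) 6}{y} = \frac{54}{5 y}$)
$\frac{c{\left(221 \right)}}{\left(-31\right) 366} - \frac{36536}{-2018} = \frac{\frac{54}{5} \cdot \frac{1}{221}}{\left(-31\right) 366} - \frac{36536}{-2018} = \frac{\frac{54}{5} \cdot \frac{1}{221}}{-11346} - - \frac{18268}{1009} = \frac{54}{1105} \left(- \frac{1}{11346}\right) + \frac{18268}{1009} = - \frac{9}{2089555} + \frac{18268}{1009} = \frac{38171981659}{2108360995}$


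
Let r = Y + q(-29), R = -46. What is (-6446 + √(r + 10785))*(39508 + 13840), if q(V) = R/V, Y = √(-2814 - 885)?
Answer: -343881208 + 53348*√(9071519 + 2523*I*√411)/29 ≈ -3.3834e+8 + 15620.0*I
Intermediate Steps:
Y = 3*I*√411 (Y = √(-3699) = 3*I*√411 ≈ 60.819*I)
q(V) = -46/V
r = 46/29 + 3*I*√411 (r = 3*I*√411 - 46/(-29) = 3*I*√411 - 46*(-1/29) = 3*I*√411 + 46/29 = 46/29 + 3*I*√411 ≈ 1.5862 + 60.819*I)
(-6446 + √(r + 10785))*(39508 + 13840) = (-6446 + √((46/29 + 3*I*√411) + 10785))*(39508 + 13840) = (-6446 + √(312811/29 + 3*I*√411))*53348 = -343881208 + 53348*√(312811/29 + 3*I*√411)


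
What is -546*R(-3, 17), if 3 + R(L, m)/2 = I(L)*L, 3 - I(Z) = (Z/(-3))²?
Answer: 9828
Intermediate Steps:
I(Z) = 3 - Z²/9 (I(Z) = 3 - (Z/(-3))² = 3 - (Z*(-⅓))² = 3 - (-Z/3)² = 3 - Z²/9)
R(L, m) = -6 + 2*L*(3 - L²/9) (R(L, m) = -6 + 2*((3 - L²/9)*L) = -6 + 2*(L*(3 - L²/9)) = -6 + 2*L*(3 - L²/9))
-546*R(-3, 17) = -546*(-6 + 6*(-3) - 2/9*(-3)³) = -546*(-6 - 18 - 2/9*(-27)) = -546*(-6 - 18 + 6) = -546*(-18) = 9828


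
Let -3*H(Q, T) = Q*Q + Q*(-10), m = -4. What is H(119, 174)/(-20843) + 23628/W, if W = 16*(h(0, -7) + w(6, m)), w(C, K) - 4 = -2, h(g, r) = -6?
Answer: -369151267/1000464 ≈ -368.98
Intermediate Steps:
w(C, K) = 2 (w(C, K) = 4 - 2 = 2)
W = -64 (W = 16*(-6 + 2) = 16*(-4) = -64)
H(Q, T) = -Q**2/3 + 10*Q/3 (H(Q, T) = -(Q*Q + Q*(-10))/3 = -(Q**2 - 10*Q)/3 = -Q**2/3 + 10*Q/3)
H(119, 174)/(-20843) + 23628/W = ((1/3)*119*(10 - 1*119))/(-20843) + 23628/(-64) = ((1/3)*119*(10 - 119))*(-1/20843) + 23628*(-1/64) = ((1/3)*119*(-109))*(-1/20843) - 5907/16 = -12971/3*(-1/20843) - 5907/16 = 12971/62529 - 5907/16 = -369151267/1000464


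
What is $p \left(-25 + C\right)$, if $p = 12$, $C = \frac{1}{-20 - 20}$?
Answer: $- \frac{3003}{10} \approx -300.3$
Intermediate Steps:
$C = - \frac{1}{40}$ ($C = \frac{1}{-40} = - \frac{1}{40} \approx -0.025$)
$p \left(-25 + C\right) = 12 \left(-25 - \frac{1}{40}\right) = 12 \left(- \frac{1001}{40}\right) = - \frac{3003}{10}$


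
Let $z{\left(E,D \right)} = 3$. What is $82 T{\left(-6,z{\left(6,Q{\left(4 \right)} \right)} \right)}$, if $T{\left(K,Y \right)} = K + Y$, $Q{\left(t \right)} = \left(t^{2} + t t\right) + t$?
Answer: $-246$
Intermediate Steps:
$Q{\left(t \right)} = t + 2 t^{2}$ ($Q{\left(t \right)} = \left(t^{2} + t^{2}\right) + t = 2 t^{2} + t = t + 2 t^{2}$)
$82 T{\left(-6,z{\left(6,Q{\left(4 \right)} \right)} \right)} = 82 \left(-6 + 3\right) = 82 \left(-3\right) = -246$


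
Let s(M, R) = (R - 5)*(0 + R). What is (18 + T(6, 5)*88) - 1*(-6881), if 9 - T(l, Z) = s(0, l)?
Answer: 7163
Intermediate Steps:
s(M, R) = R*(-5 + R) (s(M, R) = (-5 + R)*R = R*(-5 + R))
T(l, Z) = 9 - l*(-5 + l)
(18 + T(6, 5)*88) - 1*(-6881) = (18 + (9 - 1*6*(-5 + 6))*88) - 1*(-6881) = (18 + (9 - 1*6*1)*88) + 6881 = (18 + (9 - 6)*88) + 6881 = (18 + 3*88) + 6881 = (18 + 264) + 6881 = 282 + 6881 = 7163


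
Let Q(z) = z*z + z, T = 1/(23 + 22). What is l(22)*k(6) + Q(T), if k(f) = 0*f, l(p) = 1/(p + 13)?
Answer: 46/2025 ≈ 0.022716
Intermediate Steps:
l(p) = 1/(13 + p)
T = 1/45 ≈ 0.022222
k(f) = 0
Q(z) = z + z² (Q(z) = z² + z = z + z²)
l(22)*k(6) + Q(T) = 0/(13 + 22) + (1 + 1/45)/45 = 0/35 + (1/45)*(46/45) = (1/35)*0 + 46/2025 = 0 + 46/2025 = 46/2025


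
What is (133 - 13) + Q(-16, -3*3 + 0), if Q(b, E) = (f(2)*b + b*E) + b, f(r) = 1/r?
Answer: 240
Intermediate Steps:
f(r) = 1/r
Q(b, E) = 3*b/2 + E*b (Q(b, E) = (b/2 + b*E) + b = (b/2 + E*b) + b = 3*b/2 + E*b)
(133 - 13) + Q(-16, -3*3 + 0) = (133 - 13) + (½)*(-16)*(3 + 2*(-3*3 + 0)) = 120 + (½)*(-16)*(3 + 2*(-9 + 0)) = 120 + (½)*(-16)*(3 + 2*(-9)) = 120 + (½)*(-16)*(3 - 18) = 120 + (½)*(-16)*(-15) = 120 + 120 = 240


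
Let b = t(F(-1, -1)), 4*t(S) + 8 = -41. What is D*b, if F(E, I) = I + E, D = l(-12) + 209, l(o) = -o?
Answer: -10829/4 ≈ -2707.3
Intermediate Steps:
D = 221 (D = -1*(-12) + 209 = 12 + 209 = 221)
F(E, I) = E + I
t(S) = -49/4 (t(S) = -2 + (¼)*(-41) = -2 - 41/4 = -49/4)
b = -49/4 ≈ -12.250
D*b = 221*(-49/4) = -10829/4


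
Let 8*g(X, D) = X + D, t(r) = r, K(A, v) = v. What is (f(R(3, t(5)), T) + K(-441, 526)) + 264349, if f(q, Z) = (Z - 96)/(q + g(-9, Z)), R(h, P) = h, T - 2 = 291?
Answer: 20395769/77 ≈ 2.6488e+5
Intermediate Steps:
T = 293 (T = 2 + 291 = 293)
g(X, D) = D/8 + X/8 (g(X, D) = (X + D)/8 = (D + X)/8 = D/8 + X/8)
f(q, Z) = (-96 + Z)/(-9/8 + q + Z/8) (f(q, Z) = (Z - 96)/(q + (Z/8 + (1/8)*(-9))) = (-96 + Z)/(q + (Z/8 - 9/8)) = (-96 + Z)/(q + (-9/8 + Z/8)) = (-96 + Z)/(-9/8 + q + Z/8))
(f(R(3, t(5)), T) + K(-441, 526)) + 264349 = (8*(-96 + 293)/(-9 + 293 + 8*3) + 526) + 264349 = (8*197/(-9 + 293 + 24) + 526) + 264349 = (8*197/308 + 526) + 264349 = (8*(1/308)*197 + 526) + 264349 = (394/77 + 526) + 264349 = 40896/77 + 264349 = 20395769/77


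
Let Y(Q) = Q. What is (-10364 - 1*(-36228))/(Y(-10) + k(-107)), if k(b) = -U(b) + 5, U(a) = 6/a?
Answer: -2767448/529 ≈ -5231.5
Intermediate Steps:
k(b) = 5 - 6/b (k(b) = -6/b + 5 = 5 - 6/b)
(-10364 - 1*(-36228))/(Y(-10) + k(-107)) = (-10364 - 1*(-36228))/(-10 + (5 - 6/(-107))) = (-10364 + 36228)/(-10 + (5 - 6*(-1/107))) = 25864/(-10 + (5 + 6/107)) = 25864/(-10 + 541/107) = 25864/(-529/107) = 25864*(-107/529) = -2767448/529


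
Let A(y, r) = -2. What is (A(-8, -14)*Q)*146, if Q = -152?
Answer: 44384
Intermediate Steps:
(A(-8, -14)*Q)*146 = -2*(-152)*146 = 304*146 = 44384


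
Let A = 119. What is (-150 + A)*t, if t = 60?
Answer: -1860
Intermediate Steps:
(-150 + A)*t = (-150 + 119)*60 = -31*60 = -1860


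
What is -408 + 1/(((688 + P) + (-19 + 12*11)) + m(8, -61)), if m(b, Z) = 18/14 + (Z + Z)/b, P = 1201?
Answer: -22711292/55665 ≈ -408.00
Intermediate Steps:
m(b, Z) = 9/7 + 2*Z/b (m(b, Z) = 18*(1/14) + (2*Z)/b = 9/7 + 2*Z/b)
-408 + 1/(((688 + P) + (-19 + 12*11)) + m(8, -61)) = -408 + 1/(((688 + 1201) + (-19 + 12*11)) + (9/7 + 2*(-61)/8)) = -408 + 1/((1889 + (-19 + 132)) + (9/7 + 2*(-61)*(1/8))) = -408 + 1/((1889 + 113) + (9/7 - 61/4)) = -408 + 1/(2002 - 391/28) = -408 + 1/(55665/28) = -408 + 28/55665 = -22711292/55665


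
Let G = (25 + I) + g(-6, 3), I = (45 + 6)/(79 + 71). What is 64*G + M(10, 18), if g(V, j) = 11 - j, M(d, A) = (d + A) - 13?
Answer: 53719/25 ≈ 2148.8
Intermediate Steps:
M(d, A) = -13 + A + d (M(d, A) = (A + d) - 13 = -13 + A + d)
I = 17/50 (I = 51/150 = 51*(1/150) = 17/50 ≈ 0.34000)
G = 1667/50 (G = (25 + 17/50) + (11 - 1*3) = 1267/50 + (11 - 3) = 1267/50 + 8 = 1667/50 ≈ 33.340)
64*G + M(10, 18) = 64*(1667/50) + (-13 + 18 + 10) = 53344/25 + 15 = 53719/25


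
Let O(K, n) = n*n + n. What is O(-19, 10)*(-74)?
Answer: -8140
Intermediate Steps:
O(K, n) = n + n**2 (O(K, n) = n**2 + n = n + n**2)
O(-19, 10)*(-74) = (10*(1 + 10))*(-74) = (10*11)*(-74) = 110*(-74) = -8140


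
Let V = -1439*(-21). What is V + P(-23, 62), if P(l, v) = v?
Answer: 30281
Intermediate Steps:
V = 30219
V + P(-23, 62) = 30219 + 62 = 30281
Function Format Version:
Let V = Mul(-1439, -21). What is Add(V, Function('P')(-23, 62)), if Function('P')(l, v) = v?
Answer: 30281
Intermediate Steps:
V = 30219
Add(V, Function('P')(-23, 62)) = Add(30219, 62) = 30281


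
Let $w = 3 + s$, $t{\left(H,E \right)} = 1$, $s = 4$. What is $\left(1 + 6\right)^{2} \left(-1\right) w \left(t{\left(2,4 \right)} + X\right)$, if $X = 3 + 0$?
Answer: $-1372$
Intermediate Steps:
$w = 7$ ($w = 3 + 4 = 7$)
$X = 3$
$\left(1 + 6\right)^{2} \left(-1\right) w \left(t{\left(2,4 \right)} + X\right) = \left(1 + 6\right)^{2} \left(-1\right) 7 \left(1 + 3\right) = 7^{2} \left(-1\right) 7 \cdot 4 = 49 \left(-1\right) 7 \cdot 4 = \left(-49\right) 7 \cdot 4 = \left(-343\right) 4 = -1372$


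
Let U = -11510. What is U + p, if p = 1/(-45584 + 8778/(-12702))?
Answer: -1110747126527/96502791 ≈ -11510.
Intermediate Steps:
p = -2117/96502791 (p = 1/(-45584 + 8778*(-1/12702)) = 1/(-45584 - 1463/2117) = 1/(-96502791/2117) = -2117/96502791 ≈ -2.1937e-5)
U + p = -11510 - 2117/96502791 = -1110747126527/96502791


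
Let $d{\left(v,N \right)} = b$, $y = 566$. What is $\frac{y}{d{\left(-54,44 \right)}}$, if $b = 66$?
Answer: $\frac{283}{33} \approx 8.5758$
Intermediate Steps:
$d{\left(v,N \right)} = 66$
$\frac{y}{d{\left(-54,44 \right)}} = \frac{566}{66} = 566 \cdot \frac{1}{66} = \frac{283}{33}$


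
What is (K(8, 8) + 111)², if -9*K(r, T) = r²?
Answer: 874225/81 ≈ 10793.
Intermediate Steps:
K(r, T) = -r²/9
(K(8, 8) + 111)² = (-⅑*8² + 111)² = (-⅑*64 + 111)² = (-64/9 + 111)² = (935/9)² = 874225/81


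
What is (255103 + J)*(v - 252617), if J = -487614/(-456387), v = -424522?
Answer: -26278902473553675/152129 ≈ -1.7274e+11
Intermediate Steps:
J = 162538/152129 (J = -487614*(-1/456387) = 162538/152129 ≈ 1.0684)
(255103 + J)*(v - 252617) = (255103 + 162538/152129)*(-424522 - 252617) = (38808726825/152129)*(-677139) = -26278902473553675/152129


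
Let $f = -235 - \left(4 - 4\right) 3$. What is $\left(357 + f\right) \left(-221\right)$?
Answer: $-26962$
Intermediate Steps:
$f = -235$ ($f = -235 - 0 \cdot 3 = -235 - 0 = -235 + 0 = -235$)
$\left(357 + f\right) \left(-221\right) = \left(357 - 235\right) \left(-221\right) = 122 \left(-221\right) = -26962$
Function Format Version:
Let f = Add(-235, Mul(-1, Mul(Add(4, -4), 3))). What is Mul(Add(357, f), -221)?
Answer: -26962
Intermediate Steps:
f = -235 (f = Add(-235, Mul(-1, Mul(0, 3))) = Add(-235, Mul(-1, 0)) = Add(-235, 0) = -235)
Mul(Add(357, f), -221) = Mul(Add(357, -235), -221) = Mul(122, -221) = -26962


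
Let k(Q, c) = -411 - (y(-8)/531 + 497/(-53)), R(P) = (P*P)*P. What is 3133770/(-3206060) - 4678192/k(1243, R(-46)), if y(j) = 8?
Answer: 1110708346300737/95365857730 ≈ 11647.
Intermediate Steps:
R(P) = P**3 (R(P) = P**2*P = P**3)
k(Q, c) = -11303290/28143 (k(Q, c) = -411 - (8/531 + 497/(-53)) = -411 - (8*(1/531) + 497*(-1/53)) = -411 - (8/531 - 497/53) = -411 - 1*(-263483/28143) = -411 + 263483/28143 = -11303290/28143)
3133770/(-3206060) - 4678192/k(1243, R(-46)) = 3133770/(-3206060) - 4678192/(-11303290/28143) = 3133770*(-1/3206060) - 4678192*(-28143/11303290) = -313377/320606 + 65829178728/5651645 = 1110708346300737/95365857730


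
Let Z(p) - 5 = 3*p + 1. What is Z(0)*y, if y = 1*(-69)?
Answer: -414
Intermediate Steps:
Z(p) = 6 + 3*p (Z(p) = 5 + (3*p + 1) = 5 + (1 + 3*p) = 6 + 3*p)
y = -69
Z(0)*y = (6 + 3*0)*(-69) = (6 + 0)*(-69) = 6*(-69) = -414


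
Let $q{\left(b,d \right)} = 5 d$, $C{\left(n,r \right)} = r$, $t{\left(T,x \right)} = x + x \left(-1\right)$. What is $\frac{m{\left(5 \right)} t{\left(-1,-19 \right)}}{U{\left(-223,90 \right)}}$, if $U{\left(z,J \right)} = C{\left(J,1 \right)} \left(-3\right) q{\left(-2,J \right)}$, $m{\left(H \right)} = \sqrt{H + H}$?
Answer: $0$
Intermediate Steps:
$m{\left(H \right)} = \sqrt{2} \sqrt{H}$ ($m{\left(H \right)} = \sqrt{2 H} = \sqrt{2} \sqrt{H}$)
$t{\left(T,x \right)} = 0$ ($t{\left(T,x \right)} = x - x = 0$)
$U{\left(z,J \right)} = - 15 J$ ($U{\left(z,J \right)} = 1 \left(-3\right) 5 J = - 3 \cdot 5 J = - 15 J$)
$\frac{m{\left(5 \right)} t{\left(-1,-19 \right)}}{U{\left(-223,90 \right)}} = \frac{\sqrt{2} \sqrt{5} \cdot 0}{\left(-15\right) 90} = \frac{\sqrt{10} \cdot 0}{-1350} = 0 \left(- \frac{1}{1350}\right) = 0$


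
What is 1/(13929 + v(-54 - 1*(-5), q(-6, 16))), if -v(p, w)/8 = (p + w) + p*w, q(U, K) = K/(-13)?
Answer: 13/180029 ≈ 7.2211e-5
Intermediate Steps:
q(U, K) = -K/13 (q(U, K) = K*(-1/13) = -K/13)
v(p, w) = -8*p - 8*w - 8*p*w (v(p, w) = -8*((p + w) + p*w) = -8*(p + w + p*w) = -8*p - 8*w - 8*p*w)
1/(13929 + v(-54 - 1*(-5), q(-6, 16))) = 1/(13929 + (-8*(-54 - 1*(-5)) - (-8)*16/13 - 8*(-54 - 1*(-5))*(-1/13*16))) = 1/(13929 + (-8*(-54 + 5) - 8*(-16/13) - 8*(-54 + 5)*(-16/13))) = 1/(13929 + (-8*(-49) + 128/13 - 8*(-49)*(-16/13))) = 1/(13929 + (392 + 128/13 - 6272/13)) = 1/(13929 - 1048/13) = 1/(180029/13) = 13/180029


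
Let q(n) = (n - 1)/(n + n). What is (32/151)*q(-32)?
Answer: 33/302 ≈ 0.10927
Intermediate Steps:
q(n) = (-1 + n)/(2*n) (q(n) = (-1 + n)/((2*n)) = (-1 + n)*(1/(2*n)) = (-1 + n)/(2*n))
(32/151)*q(-32) = (32/151)*((½)*(-1 - 32)/(-32)) = (32*(1/151))*((½)*(-1/32)*(-33)) = (32/151)*(33/64) = 33/302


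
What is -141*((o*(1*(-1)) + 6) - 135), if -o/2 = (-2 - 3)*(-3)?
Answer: 13959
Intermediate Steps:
o = -30 (o = -2*(-2 - 3)*(-3) = -(-10)*(-3) = -2*15 = -30)
-141*((o*(1*(-1)) + 6) - 135) = -141*((-30*(-1) + 6) - 135) = -141*((30 + 6) - 135) = -141*(36 - 135) = -141*(-99) = 13959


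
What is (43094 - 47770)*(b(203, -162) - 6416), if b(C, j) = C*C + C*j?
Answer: -8917132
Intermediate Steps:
b(C, j) = C² + C*j
(43094 - 47770)*(b(203, -162) - 6416) = (43094 - 47770)*(203*(203 - 162) - 6416) = -4676*(203*41 - 6416) = -4676*(8323 - 6416) = -4676*1907 = -8917132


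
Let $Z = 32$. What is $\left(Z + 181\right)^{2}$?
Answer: $45369$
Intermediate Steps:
$\left(Z + 181\right)^{2} = \left(32 + 181\right)^{2} = 213^{2} = 45369$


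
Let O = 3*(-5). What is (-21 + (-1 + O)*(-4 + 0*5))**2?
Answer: 1849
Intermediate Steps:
O = -15
(-21 + (-1 + O)*(-4 + 0*5))**2 = (-21 + (-1 - 15)*(-4 + 0*5))**2 = (-21 - 16*(-4 + 0))**2 = (-21 - 16*(-4))**2 = (-21 + 64)**2 = 43**2 = 1849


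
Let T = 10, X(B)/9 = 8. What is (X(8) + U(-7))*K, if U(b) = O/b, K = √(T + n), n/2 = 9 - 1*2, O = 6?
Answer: 996*√6/7 ≈ 348.53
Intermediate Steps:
X(B) = 72 (X(B) = 9*8 = 72)
n = 14 (n = 2*(9 - 1*2) = 2*(9 - 2) = 2*7 = 14)
K = 2*√6 (K = √(10 + 14) = √24 = 2*√6 ≈ 4.8990)
U(b) = 6/b
(X(8) + U(-7))*K = (72 + 6/(-7))*(2*√6) = (72 + 6*(-⅐))*(2*√6) = (72 - 6/7)*(2*√6) = 498*(2*√6)/7 = 996*√6/7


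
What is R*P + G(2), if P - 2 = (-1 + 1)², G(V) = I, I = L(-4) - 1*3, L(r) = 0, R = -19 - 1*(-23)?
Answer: 5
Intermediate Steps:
R = 4 (R = -19 + 23 = 4)
I = -3 (I = 0 - 1*3 = 0 - 3 = -3)
G(V) = -3
P = 2 (P = 2 + (-1 + 1)² = 2 + 0² = 2 + 0 = 2)
R*P + G(2) = 4*2 - 3 = 8 - 3 = 5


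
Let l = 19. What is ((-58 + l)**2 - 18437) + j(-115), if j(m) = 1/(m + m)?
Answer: -3890681/230 ≈ -16916.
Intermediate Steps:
j(m) = 1/(2*m)
((-58 + l)**2 - 18437) + j(-115) = ((-58 + 19)**2 - 18437) + (1/2)/(-115) = ((-39)**2 - 18437) + (1/2)*(-1/115) = (1521 - 18437) - 1/230 = -16916 - 1/230 = -3890681/230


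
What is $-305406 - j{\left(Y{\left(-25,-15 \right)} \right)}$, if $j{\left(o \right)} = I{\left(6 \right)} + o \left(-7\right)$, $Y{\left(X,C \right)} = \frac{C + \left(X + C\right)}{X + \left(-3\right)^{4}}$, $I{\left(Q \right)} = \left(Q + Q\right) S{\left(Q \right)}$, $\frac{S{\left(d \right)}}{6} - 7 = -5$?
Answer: $- \frac{2444455}{8} \approx -3.0556 \cdot 10^{5}$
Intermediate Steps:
$S{\left(d \right)} = 12$ ($S{\left(d \right)} = 42 + 6 \left(-5\right) = 42 - 30 = 12$)
$I{\left(Q \right)} = 24 Q$ ($I{\left(Q \right)} = \left(Q + Q\right) 12 = 2 Q 12 = 24 Q$)
$Y{\left(X,C \right)} = \frac{X + 2 C}{81 + X}$ ($Y{\left(X,C \right)} = \frac{C + \left(C + X\right)}{X + 81} = \frac{X + 2 C}{81 + X}$)
$j{\left(o \right)} = 144 - 7 o$ ($j{\left(o \right)} = 24 \cdot 6 + o \left(-7\right) = 144 - 7 o$)
$-305406 - j{\left(Y{\left(-25,-15 \right)} \right)} = -305406 - \left(144 - 7 \frac{-25 + 2 \left(-15\right)}{81 - 25}\right) = -305406 - \left(144 - 7 \frac{-25 - 30}{56}\right) = -305406 - \left(144 - 7 \cdot \frac{1}{56} \left(-55\right)\right) = -305406 - \left(144 - - \frac{55}{8}\right) = -305406 - \left(144 + \frac{55}{8}\right) = -305406 - \frac{1207}{8} = - \frac{2444455}{8}$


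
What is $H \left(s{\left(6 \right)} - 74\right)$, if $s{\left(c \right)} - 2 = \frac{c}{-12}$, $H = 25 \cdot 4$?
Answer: $-7250$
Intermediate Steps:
$H = 100$
$s{\left(c \right)} = 2 - \frac{c}{12}$ ($s{\left(c \right)} = 2 + \frac{c}{-12} = 2 + c \left(- \frac{1}{12}\right) = 2 - \frac{c}{12}$)
$H \left(s{\left(6 \right)} - 74\right) = 100 \left(\left(2 - \frac{1}{2}\right) - 74\right) = 100 \left(\frac{3}{2} - 74\right) = 100 \left(- \frac{145}{2}\right) = -7250$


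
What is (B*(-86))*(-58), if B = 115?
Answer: 573620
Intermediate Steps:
(B*(-86))*(-58) = (115*(-86))*(-58) = -9890*(-58) = 573620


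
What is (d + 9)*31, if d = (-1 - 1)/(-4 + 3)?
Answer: 341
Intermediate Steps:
d = 2 (d = -2/(-1) = -1*(-2) = 2)
(d + 9)*31 = (2 + 9)*31 = 11*31 = 341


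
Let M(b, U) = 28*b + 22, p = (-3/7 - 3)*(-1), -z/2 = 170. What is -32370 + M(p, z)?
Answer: -32252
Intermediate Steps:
z = -340 (z = -2*170 = -340)
p = 24/7 (p = (-3*1/7 - 3)*(-1) = (-3/7 - 3)*(-1) = -24/7*(-1) = 24/7 ≈ 3.4286)
M(b, U) = 22 + 28*b
-32370 + M(p, z) = -32370 + (22 + 28*(24/7)) = -32370 + (22 + 96) = -32370 + 118 = -32252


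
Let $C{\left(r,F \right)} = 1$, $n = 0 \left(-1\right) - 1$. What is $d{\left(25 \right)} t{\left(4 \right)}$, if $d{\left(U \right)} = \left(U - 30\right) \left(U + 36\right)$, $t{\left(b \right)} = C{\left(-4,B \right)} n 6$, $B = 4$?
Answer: $1830$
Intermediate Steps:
$n = -1$ ($n = 0 - 1 = -1$)
$t{\left(b \right)} = -6$ ($t{\left(b \right)} = 1 \left(-1\right) 6 = \left(-1\right) 6 = -6$)
$d{\left(U \right)} = \left(-30 + U\right) \left(36 + U\right)$
$d{\left(25 \right)} t{\left(4 \right)} = \left(-1080 + 25^{2} + 6 \cdot 25\right) \left(-6\right) = \left(-1080 + 625 + 150\right) \left(-6\right) = \left(-305\right) \left(-6\right) = 1830$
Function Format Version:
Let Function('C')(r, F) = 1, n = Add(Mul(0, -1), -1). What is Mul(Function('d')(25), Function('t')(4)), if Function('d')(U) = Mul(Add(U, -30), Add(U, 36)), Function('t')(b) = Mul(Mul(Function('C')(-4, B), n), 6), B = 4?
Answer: 1830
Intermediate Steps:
n = -1 (n = Add(0, -1) = -1)
Function('t')(b) = -6 (Function('t')(b) = Mul(Mul(1, -1), 6) = Mul(-1, 6) = -6)
Function('d')(U) = Mul(Add(-30, U), Add(36, U))
Mul(Function('d')(25), Function('t')(4)) = Mul(Add(-1080, Pow(25, 2), Mul(6, 25)), -6) = Mul(Add(-1080, 625, 150), -6) = Mul(-305, -6) = 1830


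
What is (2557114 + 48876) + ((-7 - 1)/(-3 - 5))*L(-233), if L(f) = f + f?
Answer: 2605524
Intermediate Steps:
L(f) = 2*f
(2557114 + 48876) + ((-7 - 1)/(-3 - 5))*L(-233) = (2557114 + 48876) + ((-7 - 1)/(-3 - 5))*(2*(-233)) = 2605990 - 8/(-8)*(-466) = 2605990 - 8*(-⅛)*(-466) = 2605990 + 1*(-466) = 2605990 - 466 = 2605524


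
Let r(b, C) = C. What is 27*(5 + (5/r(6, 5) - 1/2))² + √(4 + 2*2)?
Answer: 3267/4 + 2*√2 ≈ 819.58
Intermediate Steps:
27*(5 + (5/r(6, 5) - 1/2))² + √(4 + 2*2) = 27*(5 + (5/5 - 1/2))² + √(4 + 2*2) = 27*(5 + (5*(⅕) - 1*½))² + √(4 + 4) = 27*(5 + (1 - ½))² + √8 = 27*(5 + ½)² + 2*√2 = 27*(11/2)² + 2*√2 = 27*(121/4) + 2*√2 = 3267/4 + 2*√2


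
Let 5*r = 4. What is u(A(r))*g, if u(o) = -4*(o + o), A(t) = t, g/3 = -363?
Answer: 34848/5 ≈ 6969.6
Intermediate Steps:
r = ⅘ (r = (⅕)*4 = ⅘ ≈ 0.80000)
g = -1089 (g = 3*(-363) = -1089)
u(o) = -8*o
u(A(r))*g = -8*⅘*(-1089) = -32/5*(-1089) = 34848/5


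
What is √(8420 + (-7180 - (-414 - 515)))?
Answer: 3*√241 ≈ 46.573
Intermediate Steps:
√(8420 + (-7180 - (-414 - 515))) = √(8420 + (-7180 - 1*(-929))) = √(8420 + (-7180 + 929)) = √(8420 - 6251) = √2169 = 3*√241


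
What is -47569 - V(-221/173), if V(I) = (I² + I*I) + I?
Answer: -1423752050/29929 ≈ -47571.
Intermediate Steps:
V(I) = I + 2*I² (V(I) = (I² + I²) + I = 2*I² + I = I + 2*I²)
-47569 - V(-221/173) = -47569 - (-221/173)*(1 + 2*(-221/173)) = -47569 - (-221*1/173)*(1 + 2*(-221*1/173)) = -47569 - (-221)*(1 + 2*(-221/173))/173 = -47569 - (-221)*(1 - 442/173)/173 = -47569 - (-221)*(-269)/(173*173) = -47569 - 1*59449/29929 = -47569 - 59449/29929 = -1423752050/29929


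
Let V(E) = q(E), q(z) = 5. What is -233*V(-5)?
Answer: -1165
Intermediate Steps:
V(E) = 5
-233*V(-5) = -233*5 = -1165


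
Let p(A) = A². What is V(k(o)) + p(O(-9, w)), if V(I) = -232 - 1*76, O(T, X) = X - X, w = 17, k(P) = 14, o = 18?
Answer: -308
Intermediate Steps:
O(T, X) = 0
V(I) = -308 (V(I) = -232 - 76 = -308)
V(k(o)) + p(O(-9, w)) = -308 + 0² = -308 + 0 = -308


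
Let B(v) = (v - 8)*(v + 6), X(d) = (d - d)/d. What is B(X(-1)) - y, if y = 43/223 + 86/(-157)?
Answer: -1668101/35011 ≈ -47.645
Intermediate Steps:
X(d) = 0 (X(d) = 0/d = 0)
y = -12427/35011 (y = 43*(1/223) + 86*(-1/157) = 43/223 - 86/157 = -12427/35011 ≈ -0.35495)
B(v) = (-8 + v)*(6 + v)
B(X(-1)) - y = (-48 + 0² - 2*0) - 1*(-12427/35011) = (-48 + 0 + 0) + 12427/35011 = -48 + 12427/35011 = -1668101/35011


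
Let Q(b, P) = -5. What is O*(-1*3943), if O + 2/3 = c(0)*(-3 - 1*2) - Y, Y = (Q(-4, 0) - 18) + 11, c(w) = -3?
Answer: -311497/3 ≈ -1.0383e+5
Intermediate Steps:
Y = -12 (Y = (-5 - 18) + 11 = -23 + 11 = -12)
O = 79/3 (O = -2/3 + (-3*(-3 - 1*2) - 1*(-12)) = -2/3 + (-3*(-3 - 2) + 12) = -2/3 + (-3*(-5) + 12) = -2/3 + (15 + 12) = -2/3 + 27 = 79/3 ≈ 26.333)
O*(-1*3943) = 79*(-1*3943)/3 = (79/3)*(-3943) = -311497/3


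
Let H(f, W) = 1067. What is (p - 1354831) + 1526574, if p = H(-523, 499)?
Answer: 172810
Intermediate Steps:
p = 1067
(p - 1354831) + 1526574 = (1067 - 1354831) + 1526574 = -1353764 + 1526574 = 172810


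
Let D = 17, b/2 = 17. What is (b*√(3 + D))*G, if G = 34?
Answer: 2312*√5 ≈ 5169.8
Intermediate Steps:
b = 34 (b = 2*17 = 34)
(b*√(3 + D))*G = (34*√(3 + 17))*34 = (34*√20)*34 = (34*(2*√5))*34 = (68*√5)*34 = 2312*√5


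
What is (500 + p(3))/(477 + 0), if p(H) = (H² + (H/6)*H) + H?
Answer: 1027/954 ≈ 1.0765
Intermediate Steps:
p(H) = H + 7*H²/6 (p(H) = (H² + (H*(⅙))*H) + H = (H² + (H/6)*H) + H = (H² + H²/6) + H = 7*H²/6 + H = H + 7*H²/6)
(500 + p(3))/(477 + 0) = (500 + (⅙)*3*(6 + 7*3))/(477 + 0) = (500 + (⅙)*3*(6 + 21))/477 = (500 + (⅙)*3*27)*(1/477) = (500 + 27/2)*(1/477) = (1027/2)*(1/477) = 1027/954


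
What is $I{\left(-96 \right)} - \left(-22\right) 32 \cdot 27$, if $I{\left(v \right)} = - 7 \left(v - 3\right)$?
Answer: $19701$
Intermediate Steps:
$I{\left(v \right)} = 21 - 7 v$ ($I{\left(v \right)} = - 7 \left(-3 + v\right) = 21 - 7 v$)
$I{\left(-96 \right)} - \left(-22\right) 32 \cdot 27 = \left(21 - -672\right) - \left(-22\right) 32 \cdot 27 = \left(21 + 672\right) - \left(-704\right) 27 = 693 - -19008 = 693 + 19008 = 19701$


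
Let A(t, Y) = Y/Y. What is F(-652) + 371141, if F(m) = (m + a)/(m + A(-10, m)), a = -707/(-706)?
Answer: 170579090051/459606 ≈ 3.7114e+5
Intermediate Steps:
A(t, Y) = 1
a = 707/706 (a = -707*(-1/706) = 707/706 ≈ 1.0014)
F(m) = (707/706 + m)/(1 + m) (F(m) = (m + 707/706)/(m + 1) = (707/706 + m)/(1 + m))
F(-652) + 371141 = (707/706 - 652)/(1 - 652) + 371141 = -459605/706/(-651) + 371141 = -1/651*(-459605/706) + 371141 = 459605/459606 + 371141 = 170579090051/459606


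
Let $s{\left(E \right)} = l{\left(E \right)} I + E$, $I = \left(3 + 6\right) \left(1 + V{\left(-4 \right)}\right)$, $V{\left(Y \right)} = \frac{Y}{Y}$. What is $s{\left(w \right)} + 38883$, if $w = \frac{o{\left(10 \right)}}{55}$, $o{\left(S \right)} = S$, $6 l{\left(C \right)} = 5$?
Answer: $\frac{427880}{11} \approx 38898.0$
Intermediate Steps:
$l{\left(C \right)} = \frac{5}{6}$ ($l{\left(C \right)} = \frac{1}{6} \cdot 5 = \frac{5}{6}$)
$V{\left(Y \right)} = 1$
$I = 18$ ($I = \left(3 + 6\right) \left(1 + 1\right) = 9 \cdot 2 = 18$)
$w = \frac{2}{11}$ ($w = \frac{10}{55} = 10 \cdot \frac{1}{55} = \frac{2}{11} \approx 0.18182$)
$s{\left(E \right)} = 15 + E$ ($s{\left(E \right)} = \frac{5}{6} \cdot 18 + E = 15 + E$)
$s{\left(w \right)} + 38883 = \left(15 + \frac{2}{11}\right) + 38883 = \frac{167}{11} + 38883 = \frac{427880}{11}$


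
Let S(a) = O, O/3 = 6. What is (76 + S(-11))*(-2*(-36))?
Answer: 6768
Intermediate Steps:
O = 18 (O = 3*6 = 18)
S(a) = 18
(76 + S(-11))*(-2*(-36)) = (76 + 18)*(-2*(-36)) = 94*72 = 6768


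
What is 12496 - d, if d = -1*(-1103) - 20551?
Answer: 31944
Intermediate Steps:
d = -19448 (d = 1103 - 20551 = -19448)
12496 - d = 12496 - 1*(-19448) = 12496 + 19448 = 31944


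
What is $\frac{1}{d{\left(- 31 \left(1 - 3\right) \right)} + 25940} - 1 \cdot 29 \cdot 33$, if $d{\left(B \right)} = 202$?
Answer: $- \frac{25017893}{26142} \approx -957.0$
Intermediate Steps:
$\frac{1}{d{\left(- 31 \left(1 - 3\right) \right)} + 25940} - 1 \cdot 29 \cdot 33 = \frac{1}{202 + 25940} - 1 \cdot 29 \cdot 33 = \frac{1}{26142} - 29 \cdot 33 = \frac{1}{26142} - 957 = - \frac{25017893}{26142}$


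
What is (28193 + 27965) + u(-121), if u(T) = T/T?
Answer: 56159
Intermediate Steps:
u(T) = 1
(28193 + 27965) + u(-121) = (28193 + 27965) + 1 = 56158 + 1 = 56159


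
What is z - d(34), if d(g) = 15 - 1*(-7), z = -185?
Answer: -207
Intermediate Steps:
d(g) = 22 (d(g) = 15 + 7 = 22)
z - d(34) = -185 - 1*22 = -185 - 22 = -207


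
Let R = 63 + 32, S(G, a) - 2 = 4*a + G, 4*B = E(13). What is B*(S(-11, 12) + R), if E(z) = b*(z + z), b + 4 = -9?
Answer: -11323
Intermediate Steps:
b = -13 (b = -4 - 9 = -13)
E(z) = -26*z (E(z) = -13*(z + z) = -26*z)
B = -169/2 (B = (-26*13)/4 = (¼)*(-338) = -169/2 ≈ -84.500)
S(G, a) = 2 + G + 4*a (S(G, a) = 2 + (4*a + G) = 2 + (G + 4*a) = 2 + G + 4*a)
R = 95
B*(S(-11, 12) + R) = -169*((2 - 11 + 4*12) + 95)/2 = -169*((2 - 11 + 48) + 95)/2 = -169*(39 + 95)/2 = -169/2*134 = -11323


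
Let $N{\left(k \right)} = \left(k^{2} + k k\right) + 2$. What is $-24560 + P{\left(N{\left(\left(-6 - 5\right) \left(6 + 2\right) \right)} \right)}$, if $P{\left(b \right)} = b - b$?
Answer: $-24560$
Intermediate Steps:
$N{\left(k \right)} = 2 + 2 k^{2}$ ($N{\left(k \right)} = \left(k^{2} + k^{2}\right) + 2 = 2 k^{2} + 2 = 2 + 2 k^{2}$)
$P{\left(b \right)} = 0$
$-24560 + P{\left(N{\left(\left(-6 - 5\right) \left(6 + 2\right) \right)} \right)} = -24560 + 0 = -24560$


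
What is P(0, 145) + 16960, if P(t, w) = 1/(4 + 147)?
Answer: 2560961/151 ≈ 16960.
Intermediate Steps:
P(t, w) = 1/151
P(0, 145) + 16960 = 1/151 + 16960 = 2560961/151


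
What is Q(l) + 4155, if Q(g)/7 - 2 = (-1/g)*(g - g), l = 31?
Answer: 4169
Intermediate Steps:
Q(g) = 14 (Q(g) = 14 + 7*((-1/g)*(g - g)) = 14 + 7*(-1/g*0) = 14 + 7*0 = 14 + 0 = 14)
Q(l) + 4155 = 14 + 4155 = 4169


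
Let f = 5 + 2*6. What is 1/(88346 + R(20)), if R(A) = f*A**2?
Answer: 1/95146 ≈ 1.0510e-5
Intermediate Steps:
f = 17 (f = 5 + 12 = 17)
R(A) = 17*A**2
1/(88346 + R(20)) = 1/(88346 + 17*20**2) = 1/(88346 + 17*400) = 1/(88346 + 6800) = 1/95146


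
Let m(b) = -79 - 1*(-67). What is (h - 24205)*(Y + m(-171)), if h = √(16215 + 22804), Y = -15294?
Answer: 370481730 - 15306*√39019 ≈ 3.6746e+8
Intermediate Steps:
m(b) = -12 (m(b) = -79 + 67 = -12)
h = √39019 ≈ 197.53
(h - 24205)*(Y + m(-171)) = (√39019 - 24205)*(-15294 - 12) = (-24205 + √39019)*(-15306) = 370481730 - 15306*√39019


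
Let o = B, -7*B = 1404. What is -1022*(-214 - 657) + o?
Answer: 6229730/7 ≈ 8.8996e+5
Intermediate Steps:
B = -1404/7 (B = -⅐*1404 = -1404/7 ≈ -200.57)
o = -1404/7 ≈ -200.57
-1022*(-214 - 657) + o = -1022*(-214 - 657) - 1404/7 = -1022*(-871) - 1404/7 = 890162 - 1404/7 = 6229730/7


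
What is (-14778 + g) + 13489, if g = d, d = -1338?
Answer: -2627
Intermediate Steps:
g = -1338
(-14778 + g) + 13489 = (-14778 - 1338) + 13489 = -16116 + 13489 = -2627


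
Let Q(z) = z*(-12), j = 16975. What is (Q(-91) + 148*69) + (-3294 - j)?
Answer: -8965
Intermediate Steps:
Q(z) = -12*z
(Q(-91) + 148*69) + (-3294 - j) = (-12*(-91) + 148*69) + (-3294 - 1*16975) = (1092 + 10212) + (-3294 - 16975) = 11304 - 20269 = -8965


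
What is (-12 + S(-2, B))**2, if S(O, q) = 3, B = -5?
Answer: 81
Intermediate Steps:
(-12 + S(-2, B))**2 = (-12 + 3)**2 = (-9)**2 = 81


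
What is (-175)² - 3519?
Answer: 27106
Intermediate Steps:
(-175)² - 3519 = 30625 - 3519 = 27106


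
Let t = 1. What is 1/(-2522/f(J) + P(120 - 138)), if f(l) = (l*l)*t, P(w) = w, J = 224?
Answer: -25088/452845 ≈ -0.055401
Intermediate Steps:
f(l) = l**2 (f(l) = (l*l)*1 = l**2*1 = l**2)
1/(-2522/f(J) + P(120 - 138)) = 1/(-2522/(224**2) + (120 - 138)) = 1/(-2522/50176 - 18) = 1/(-2522*1/50176 - 18) = 1/(-1261/25088 - 18) = 1/(-452845/25088) = -25088/452845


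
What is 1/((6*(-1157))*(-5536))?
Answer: 1/38430912 ≈ 2.6021e-8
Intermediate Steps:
1/((6*(-1157))*(-5536)) = -1/5536/(-6942) = -1/6942*(-1/5536) = 1/38430912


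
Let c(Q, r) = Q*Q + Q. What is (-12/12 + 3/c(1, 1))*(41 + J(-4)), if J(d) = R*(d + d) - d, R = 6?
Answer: -3/2 ≈ -1.5000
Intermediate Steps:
c(Q, r) = Q + Q² (c(Q, r) = Q² + Q = Q + Q²)
J(d) = 11*d (J(d) = 6*(d + d) - d = 6*(2*d) - d = 12*d - d = 11*d)
(-12/12 + 3/c(1, 1))*(41 + J(-4)) = (-12/12 + 3/((1*(1 + 1))))*(41 + 11*(-4)) = (-12*1/12 + 3/((1*2)))*(41 - 44) = (-1 + 3/2)*(-3) = (½)*(-3) = -3/2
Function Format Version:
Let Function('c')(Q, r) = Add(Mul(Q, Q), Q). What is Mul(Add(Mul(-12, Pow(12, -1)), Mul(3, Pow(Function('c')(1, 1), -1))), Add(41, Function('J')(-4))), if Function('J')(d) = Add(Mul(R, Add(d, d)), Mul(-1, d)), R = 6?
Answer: Rational(-3, 2) ≈ -1.5000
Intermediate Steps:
Function('c')(Q, r) = Add(Q, Pow(Q, 2)) (Function('c')(Q, r) = Add(Pow(Q, 2), Q) = Add(Q, Pow(Q, 2)))
Function('J')(d) = Mul(11, d) (Function('J')(d) = Add(Mul(6, Add(d, d)), Mul(-1, d)) = Add(Mul(6, Mul(2, d)), Mul(-1, d)) = Add(Mul(12, d), Mul(-1, d)) = Mul(11, d))
Mul(Add(Mul(-12, Pow(12, -1)), Mul(3, Pow(Function('c')(1, 1), -1))), Add(41, Function('J')(-4))) = Mul(Add(Mul(-12, Pow(12, -1)), Mul(3, Pow(Mul(1, Add(1, 1)), -1))), Add(41, Mul(11, -4))) = Mul(Add(Mul(-12, Rational(1, 12)), Mul(3, Pow(Mul(1, 2), -1))), Add(41, -44)) = Mul(Add(-1, Mul(3, Pow(2, -1))), -3) = Mul(Add(-1, Mul(3, Rational(1, 2))), -3) = Mul(Add(-1, Rational(3, 2)), -3) = Mul(Rational(1, 2), -3) = Rational(-3, 2)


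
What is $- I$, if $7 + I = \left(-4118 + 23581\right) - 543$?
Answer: $-18913$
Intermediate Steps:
$I = 18913$ ($I = -7 + \left(\left(-4118 + 23581\right) - 543\right) = -7 + \left(19463 - 543\right) = -7 + 18920 = 18913$)
$- I = \left(-1\right) 18913 = -18913$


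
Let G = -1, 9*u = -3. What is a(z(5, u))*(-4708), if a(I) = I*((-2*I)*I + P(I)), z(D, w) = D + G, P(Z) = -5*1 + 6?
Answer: 583792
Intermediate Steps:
u = -⅓ (u = (⅑)*(-3) = -⅓ ≈ -0.33333)
P(Z) = 1 (P(Z) = -5 + 6 = 1)
z(D, w) = -1 + D (z(D, w) = D - 1 = -1 + D)
a(I) = I*(1 - 2*I²) (a(I) = I*((-2*I)*I + 1) = I*(-2*I² + 1) = I*(1 - 2*I²))
a(z(5, u))*(-4708) = ((-1 + 5) - 2*(-1 + 5)³)*(-4708) = (4 - 2*4³)*(-4708) = (4 - 2*64)*(-4708) = (4 - 128)*(-4708) = -124*(-4708) = 583792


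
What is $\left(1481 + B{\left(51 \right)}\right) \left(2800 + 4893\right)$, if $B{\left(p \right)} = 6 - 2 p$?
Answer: $10654805$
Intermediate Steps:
$\left(1481 + B{\left(51 \right)}\right) \left(2800 + 4893\right) = \left(1481 + \left(6 - 102\right)\right) \left(2800 + 4893\right) = \left(1481 + \left(6 - 102\right)\right) 7693 = \left(1481 - 96\right) 7693 = 1385 \cdot 7693 = 10654805$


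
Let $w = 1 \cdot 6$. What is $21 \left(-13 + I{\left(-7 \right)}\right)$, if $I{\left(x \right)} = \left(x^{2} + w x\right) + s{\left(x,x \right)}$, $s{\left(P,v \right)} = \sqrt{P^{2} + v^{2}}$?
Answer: $-126 + 147 \sqrt{2} \approx 81.889$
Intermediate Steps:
$w = 6$
$I{\left(x \right)} = x^{2} + 6 x + \sqrt{2} \sqrt{x^{2}}$ ($I{\left(x \right)} = \left(x^{2} + 6 x\right) + \sqrt{x^{2} + x^{2}} = \left(x^{2} + 6 x\right) + \sqrt{2 x^{2}} = \left(x^{2} + 6 x\right) + \sqrt{2} \sqrt{x^{2}} = x^{2} + 6 x + \sqrt{2} \sqrt{x^{2}}$)
$21 \left(-13 + I{\left(-7 \right)}\right) = 21 \left(-13 + \left(\left(-7\right)^{2} + 6 \left(-7\right) + \sqrt{2} \sqrt{\left(-7\right)^{2}}\right)\right) = 21 \left(-13 + \left(49 - 42 + \sqrt{2} \sqrt{49}\right)\right) = 21 \left(-13 + \left(49 - 42 + \sqrt{2} \cdot 7\right)\right) = 21 \left(-13 + \left(49 - 42 + 7 \sqrt{2}\right)\right) = 21 \left(-13 + \left(7 + 7 \sqrt{2}\right)\right) = 21 \left(-6 + 7 \sqrt{2}\right) = -126 + 147 \sqrt{2}$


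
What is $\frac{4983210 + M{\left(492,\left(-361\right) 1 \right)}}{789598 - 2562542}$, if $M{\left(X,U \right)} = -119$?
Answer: $- \frac{4983091}{1772944} \approx -2.8106$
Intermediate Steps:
$\frac{4983210 + M{\left(492,\left(-361\right) 1 \right)}}{789598 - 2562542} = \frac{4983210 - 119}{789598 - 2562542} = \frac{4983091}{-1772944} = 4983091 \left(- \frac{1}{1772944}\right) = - \frac{4983091}{1772944}$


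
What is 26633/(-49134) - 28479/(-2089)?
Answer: 1343650849/102640926 ≈ 13.091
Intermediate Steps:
26633/(-49134) - 28479/(-2089) = 26633*(-1/49134) - 28479*(-1/2089) = -26633/49134 + 28479/2089 = 1343650849/102640926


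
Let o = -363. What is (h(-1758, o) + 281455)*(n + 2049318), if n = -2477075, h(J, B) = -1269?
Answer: -119851522802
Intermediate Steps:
(h(-1758, o) + 281455)*(n + 2049318) = (-1269 + 281455)*(-2477075 + 2049318) = 280186*(-427757) = -119851522802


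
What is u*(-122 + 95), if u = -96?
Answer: 2592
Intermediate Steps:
u*(-122 + 95) = -96*(-122 + 95) = -96*(-27) = 2592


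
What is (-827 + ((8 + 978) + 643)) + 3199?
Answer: 4001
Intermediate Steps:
(-827 + ((8 + 978) + 643)) + 3199 = (-827 + (986 + 643)) + 3199 = (-827 + 1629) + 3199 = 802 + 3199 = 4001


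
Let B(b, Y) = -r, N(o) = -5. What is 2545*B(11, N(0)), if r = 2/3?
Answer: -5090/3 ≈ -1696.7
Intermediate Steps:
r = ⅔ (r = 2*(⅓) = ⅔ ≈ 0.66667)
B(b, Y) = -⅔ (B(b, Y) = -1*⅔ = -⅔)
2545*B(11, N(0)) = 2545*(-⅔) = -5090/3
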